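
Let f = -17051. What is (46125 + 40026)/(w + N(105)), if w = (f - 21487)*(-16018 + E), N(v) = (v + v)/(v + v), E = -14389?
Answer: 86151/1171824967 ≈ 7.3519e-5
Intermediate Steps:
N(v) = 1 (N(v) = (2*v)/((2*v)) = (2*v)*(1/(2*v)) = 1)
w = 1171824966 (w = (-17051 - 21487)*(-16018 - 14389) = -38538*(-30407) = 1171824966)
(46125 + 40026)/(w + N(105)) = (46125 + 40026)/(1171824966 + 1) = 86151/1171824967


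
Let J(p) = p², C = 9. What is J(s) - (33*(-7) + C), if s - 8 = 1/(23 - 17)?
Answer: 10393/36 ≈ 288.69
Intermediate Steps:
s = 49/6 (s = 8 + 1/(23 - 17) = 8 + 1/6 = 8 + ⅙ = 49/6 ≈ 8.1667)
J(s) - (33*(-7) + C) = (49/6)² - (33*(-7) + 9) = 2401/36 - (-231 + 9) = 2401/36 - 1*(-222) = 2401/36 + 222 = 10393/36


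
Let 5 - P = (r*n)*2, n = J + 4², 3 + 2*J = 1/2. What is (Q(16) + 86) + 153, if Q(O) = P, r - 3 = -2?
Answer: 429/2 ≈ 214.50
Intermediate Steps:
J = -5/4 (J = -3/2 + (½)/2 = -3/2 + (½)*(½) = -3/2 + ¼ = -5/4 ≈ -1.2500)
r = 1 (r = 3 - 2 = 1)
n = 59/4 (n = -5/4 + 4² = -5/4 + 16 = 59/4 ≈ 14.750)
P = -49/2 (P = 5 - 1*(59/4)*2 = 5 - 59*2/4 = 5 - 1*59/2 = 5 - 59/2 = -49/2 ≈ -24.500)
Q(O) = -49/2
(Q(16) + 86) + 153 = (-49/2 + 86) + 153 = 123/2 + 153 = 429/2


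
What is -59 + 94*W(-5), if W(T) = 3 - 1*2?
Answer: 35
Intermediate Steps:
W(T) = 1 (W(T) = 3 - 2 = 1)
-59 + 94*W(-5) = -59 + 94*1 = -59 + 94 = 35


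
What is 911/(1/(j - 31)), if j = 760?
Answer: 664119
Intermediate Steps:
911/(1/(j - 31)) = 911/(1/(760 - 31)) = 911/(1/729) = 911*729 = 664119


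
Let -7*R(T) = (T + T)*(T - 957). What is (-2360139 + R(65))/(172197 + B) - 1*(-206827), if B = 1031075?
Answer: 1742067560595/8422904 ≈ 2.0683e+5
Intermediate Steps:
R(T) = -2*T*(-957 + T)/7 (R(T) = -(T + T)*(T - 957)/7 = -2*T*(-957 + T)/7)
(-2360139 + R(65))/(172197 + B) - 1*(-206827) = (-2360139 + (2/7)*65*(957 - 1*65))/(172197 + 1031075) - 1*(-206827) = (-2360139 + (2/7)*65*(957 - 65))/1203272 + 206827 = (-2360139 + (2/7)*65*892)*(1/1203272) + 206827 = (-2360139 + 115960/7)*(1/1203272) + 206827 = -16405013/7*1/1203272 + 206827 = -16405013/8422904 + 206827 = 1742067560595/8422904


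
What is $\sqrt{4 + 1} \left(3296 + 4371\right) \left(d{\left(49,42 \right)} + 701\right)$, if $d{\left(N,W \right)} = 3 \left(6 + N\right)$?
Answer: $6639622 \sqrt{5} \approx 1.4847 \cdot 10^{7}$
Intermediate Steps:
$d{\left(N,W \right)} = 18 + 3 N$
$\sqrt{4 + 1} \left(3296 + 4371\right) \left(d{\left(49,42 \right)} + 701\right) = \sqrt{4 + 1} \left(3296 + 4371\right) \left(\left(18 + 3 \cdot 49\right) + 701\right) = \sqrt{5} \cdot 7667 \left(\left(18 + 147\right) + 701\right) = \sqrt{5} \cdot 7667 \left(165 + 701\right) = \sqrt{5} \cdot 7667 \cdot 866 = \sqrt{5} \cdot 6639622 = 6639622 \sqrt{5}$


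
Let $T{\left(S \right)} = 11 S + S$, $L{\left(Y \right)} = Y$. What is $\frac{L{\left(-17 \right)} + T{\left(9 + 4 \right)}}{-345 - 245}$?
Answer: $- \frac{139}{590} \approx -0.23559$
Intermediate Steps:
$T{\left(S \right)} = 12 S$
$\frac{L{\left(-17 \right)} + T{\left(9 + 4 \right)}}{-345 - 245} = \frac{-17 + 12 \left(9 + 4\right)}{-345 - 245} = \frac{-17 + 12 \cdot 13}{-590} = \left(-17 + 156\right) \left(- \frac{1}{590}\right) = 139 \left(- \frac{1}{590}\right) = - \frac{139}{590}$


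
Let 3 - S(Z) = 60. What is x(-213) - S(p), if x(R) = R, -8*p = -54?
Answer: -156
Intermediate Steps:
p = 27/4 (p = -⅛*(-54) = 27/4 ≈ 6.7500)
S(Z) = -57 (S(Z) = 3 - 1*60 = 3 - 60 = -57)
x(-213) - S(p) = -213 - 1*(-57) = -213 + 57 = -156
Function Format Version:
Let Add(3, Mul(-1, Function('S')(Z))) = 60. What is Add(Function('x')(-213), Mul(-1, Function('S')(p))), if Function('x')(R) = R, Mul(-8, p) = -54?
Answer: -156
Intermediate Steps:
p = Rational(27, 4) (p = Mul(Rational(-1, 8), -54) = Rational(27, 4) ≈ 6.7500)
Function('S')(Z) = -57 (Function('S')(Z) = Add(3, Mul(-1, 60)) = Add(3, -60) = -57)
Add(Function('x')(-213), Mul(-1, Function('S')(p))) = Add(-213, Mul(-1, -57)) = Add(-213, 57) = -156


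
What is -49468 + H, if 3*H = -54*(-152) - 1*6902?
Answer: -147098/3 ≈ -49033.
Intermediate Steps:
H = 1306/3 (H = (-54*(-152) - 1*6902)/3 = (8208 - 6902)/3 = (⅓)*1306 = 1306/3 ≈ 435.33)
-49468 + H = -49468 + 1306/3 = -147098/3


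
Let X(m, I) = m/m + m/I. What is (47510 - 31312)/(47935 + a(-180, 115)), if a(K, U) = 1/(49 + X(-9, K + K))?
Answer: 32412198/95917975 ≈ 0.33792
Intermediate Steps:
X(m, I) = 1 + m/I
a(K, U) = 1/(49 + (-9 + 2*K)/(2*K)) (a(K, U) = 1/(49 + ((K + K) - 9)/(K + K)) = 1/(49 + (2*K - 9)/((2*K))) = 1/(49 + (1/(2*K))*(-9 + 2*K)) = 1/(49 + (-9 + 2*K)/(2*K)))
(47510 - 31312)/(47935 + a(-180, 115)) = (47510 - 31312)/(47935 + 2*(-180)/(-9 + 100*(-180))) = 16198/(47935 + 2*(-180)/(-9 - 18000)) = 16198/(47935 + 2*(-180)/(-18009)) = 16198/(47935 + 2*(-180)*(-1/18009)) = 16198/(47935 + 40/2001) = 16198/(95917975/2001) = 16198*(2001/95917975) = 32412198/95917975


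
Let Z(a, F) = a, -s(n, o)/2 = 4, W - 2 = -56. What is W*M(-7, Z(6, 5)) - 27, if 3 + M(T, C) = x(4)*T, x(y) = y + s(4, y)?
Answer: -1377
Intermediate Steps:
W = -54 (W = 2 - 56 = -54)
s(n, o) = -8 (s(n, o) = -2*4 = -8)
x(y) = -8 + y (x(y) = y - 8 = -8 + y)
M(T, C) = -3 - 4*T (M(T, C) = -3 + (-8 + 4)*T = -3 - 4*T)
W*M(-7, Z(6, 5)) - 27 = -54*(-3 - 4*(-7)) - 27 = -54*(-3 + 28) - 27 = -54*25 - 27 = -1350 - 27 = -1377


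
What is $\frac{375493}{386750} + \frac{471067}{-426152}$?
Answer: $- \frac{11084034657}{82407143000} \approx -0.1345$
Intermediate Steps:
$\frac{375493}{386750} + \frac{471067}{-426152} = 375493 \cdot \frac{1}{386750} + 471067 \left(- \frac{1}{426152}\right) = \frac{375493}{386750} - \frac{471067}{426152} = - \frac{11084034657}{82407143000}$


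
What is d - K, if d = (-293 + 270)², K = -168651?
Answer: 169180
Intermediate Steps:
d = 529 (d = (-23)² = 529)
d - K = 529 - 1*(-168651) = 529 + 168651 = 169180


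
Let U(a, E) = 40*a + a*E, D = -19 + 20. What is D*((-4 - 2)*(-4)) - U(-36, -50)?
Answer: -336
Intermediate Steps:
D = 1
U(a, E) = 40*a + E*a
D*((-4 - 2)*(-4)) - U(-36, -50) = 1*((-4 - 2)*(-4)) - (-36)*(40 - 50) = 1*(-6*(-4)) - (-36)*(-10) = 1*24 - 1*360 = 24 - 360 = -336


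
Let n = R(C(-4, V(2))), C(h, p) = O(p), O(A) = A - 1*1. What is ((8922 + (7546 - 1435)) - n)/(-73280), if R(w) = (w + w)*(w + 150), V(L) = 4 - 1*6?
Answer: -3183/14656 ≈ -0.21718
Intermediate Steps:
V(L) = -2 (V(L) = 4 - 6 = -2)
O(A) = -1 + A (O(A) = A - 1 = -1 + A)
C(h, p) = -1 + p
R(w) = 2*w*(150 + w) (R(w) = (2*w)*(150 + w) = 2*w*(150 + w))
n = -882 (n = 2*(-1 - 2)*(150 + (-1 - 2)) = 2*(-3)*(150 - 3) = 2*(-3)*147 = -882)
((8922 + (7546 - 1435)) - n)/(-73280) = ((8922 + (7546 - 1435)) - 1*(-882))/(-73280) = ((8922 + 6111) + 882)*(-1/73280) = (15033 + 882)*(-1/73280) = 15915*(-1/73280) = -3183/14656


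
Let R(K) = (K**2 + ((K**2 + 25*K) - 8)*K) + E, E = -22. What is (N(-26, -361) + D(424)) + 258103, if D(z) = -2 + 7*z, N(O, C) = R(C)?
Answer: -43393600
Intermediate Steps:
R(K) = -22 + K**2 + K*(-8 + K**2 + 25*K) (R(K) = (K**2 + ((K**2 + 25*K) - 8)*K) - 22 = (K**2 + (-8 + K**2 + 25*K)*K) - 22 = (K**2 + K*(-8 + K**2 + 25*K)) - 22 = -22 + K**2 + K*(-8 + K**2 + 25*K))
N(O, C) = -22 + C**3 - 8*C + 26*C**2
(N(-26, -361) + D(424)) + 258103 = ((-22 + (-361)**3 - 8*(-361) + 26*(-361)**2) + (-2 + 7*424)) + 258103 = ((-22 - 47045881 + 2888 + 26*130321) + (-2 + 2968)) + 258103 = ((-22 - 47045881 + 2888 + 3388346) + 2966) + 258103 = (-43654669 + 2966) + 258103 = -43651703 + 258103 = -43393600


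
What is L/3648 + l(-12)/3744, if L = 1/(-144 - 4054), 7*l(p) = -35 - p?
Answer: -3669325/4180804992 ≈ -0.00087766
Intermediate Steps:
l(p) = -5 - p/7 (l(p) = (-35 - p)/7 = -5 - p/7)
L = -1/4198 (L = 1/(-4198) = -1/4198 ≈ -0.00023821)
L/3648 + l(-12)/3744 = -1/4198/3648 + (-5 - ⅐*(-12))/3744 = -1/4198*1/3648 + (-5 + 12/7)*(1/3744) = -1/15314304 - 23/7*1/3744 = -1/15314304 - 23/26208 = -3669325/4180804992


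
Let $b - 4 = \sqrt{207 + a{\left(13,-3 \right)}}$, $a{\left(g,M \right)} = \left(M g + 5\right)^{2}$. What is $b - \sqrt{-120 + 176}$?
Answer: $4 + \sqrt{1363} - 2 \sqrt{14} \approx 33.436$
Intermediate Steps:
$a{\left(g,M \right)} = \left(5 + M g\right)^{2}$
$b = 4 + \sqrt{1363}$ ($b = 4 + \sqrt{207 + \left(5 - 39\right)^{2}} = 4 + \sqrt{207 + \left(-34\right)^{2}} = 4 + \sqrt{207 + 1156} = 4 + \sqrt{1363} \approx 40.919$)
$b - \sqrt{-120 + 176} = \left(4 + \sqrt{1363}\right) - \sqrt{-120 + 176} = \left(4 + \sqrt{1363}\right) - \sqrt{56} = \left(4 + \sqrt{1363}\right) - 2 \sqrt{14} = 4 + \sqrt{1363} - 2 \sqrt{14}$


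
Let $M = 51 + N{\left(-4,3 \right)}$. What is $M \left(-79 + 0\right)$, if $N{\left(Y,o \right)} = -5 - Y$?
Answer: $-3950$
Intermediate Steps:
$M = 50$ ($M = 51 - 1 = 50$)
$M \left(-79 + 0\right) = 50 \left(-79 + 0\right) = 50 \left(-79\right) = -3950$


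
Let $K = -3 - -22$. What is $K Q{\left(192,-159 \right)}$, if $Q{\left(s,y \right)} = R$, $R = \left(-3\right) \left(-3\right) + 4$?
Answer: $247$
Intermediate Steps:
$R = 13$ ($R = 9 + 4 = 13$)
$Q{\left(s,y \right)} = 13$
$K = 19$ ($K = -3 + 22 = 19$)
$K Q{\left(192,-159 \right)} = 19 \cdot 13 = 247$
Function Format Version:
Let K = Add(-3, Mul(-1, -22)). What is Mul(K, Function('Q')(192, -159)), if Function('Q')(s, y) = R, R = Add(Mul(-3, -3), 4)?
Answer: 247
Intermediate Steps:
R = 13 (R = Add(9, 4) = 13)
Function('Q')(s, y) = 13
K = 19 (K = Add(-3, 22) = 19)
Mul(K, Function('Q')(192, -159)) = Mul(19, 13) = 247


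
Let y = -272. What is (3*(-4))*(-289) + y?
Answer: 3196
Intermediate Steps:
(3*(-4))*(-289) + y = (3*(-4))*(-289) - 272 = -12*(-289) - 272 = 3468 - 272 = 3196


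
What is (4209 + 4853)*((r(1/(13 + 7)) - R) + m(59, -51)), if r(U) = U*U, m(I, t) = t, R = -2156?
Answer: 3815106531/200 ≈ 1.9076e+7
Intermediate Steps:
r(U) = U²
(4209 + 4853)*((r(1/(13 + 7)) - R) + m(59, -51)) = (4209 + 4853)*(((1/(13 + 7))² - 1*(-2156)) - 51) = 9062*(((1/20)² + 2156) - 51) = 9062*((1/400 + 2156) - 51) = 9062*(862401/400 - 51) = 9062*(842001/400) = 3815106531/200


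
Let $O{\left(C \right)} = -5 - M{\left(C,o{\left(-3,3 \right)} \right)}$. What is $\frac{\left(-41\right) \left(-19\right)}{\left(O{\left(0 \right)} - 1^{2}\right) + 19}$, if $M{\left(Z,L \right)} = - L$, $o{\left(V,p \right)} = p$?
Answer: $\frac{779}{16} \approx 48.688$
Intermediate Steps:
$O{\left(C \right)} = -2$ ($O{\left(C \right)} = -5 - \left(-1\right) 3 = -5 - -3 = -5 + 3 = -2$)
$\frac{\left(-41\right) \left(-19\right)}{\left(O{\left(0 \right)} - 1^{2}\right) + 19} = \frac{\left(-41\right) \left(-19\right)}{\left(-2 - 1^{2}\right) + 19} = \frac{779}{\left(-2 - 1\right) + 19} = \frac{779}{-3 + 19} = \frac{779}{16}$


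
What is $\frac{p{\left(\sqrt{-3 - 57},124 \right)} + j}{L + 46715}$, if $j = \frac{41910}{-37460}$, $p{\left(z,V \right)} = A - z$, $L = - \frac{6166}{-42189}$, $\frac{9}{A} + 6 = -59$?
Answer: $- \frac{12915276381}{479885992140490} - \frac{84378 i \sqrt{15}}{1970865301} \approx -2.6913 \cdot 10^{-5} - 0.00016581 i$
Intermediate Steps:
$A = - \frac{9}{65}$ ($A = \frac{9}{-6 - 59} = \frac{9}{-65} = 9 \left(- \frac{1}{65}\right) = - \frac{9}{65} \approx -0.13846$)
$L = \frac{6166}{42189}$ ($L = \left(-6166\right) \left(- \frac{1}{42189}\right) = \frac{6166}{42189} \approx 0.14615$)
$p{\left(z,V \right)} = - \frac{9}{65} - z$
$j = - \frac{4191}{3746}$ ($j = 41910 \left(- \frac{1}{37460}\right) = - \frac{4191}{3746} \approx -1.1188$)
$\frac{p{\left(\sqrt{-3 - 57},124 \right)} + j}{L + 46715} = \frac{\left(- \frac{9}{65} - \sqrt{-3 - 57}\right) - \frac{4191}{3746}}{\frac{6166}{42189} + 46715} = \frac{\left(- \frac{9}{65} - \sqrt{-60}\right) - \frac{4191}{3746}}{\frac{1970865301}{42189}} = \left(\left(- \frac{9}{65} - 2 i \sqrt{15}\right) - \frac{4191}{3746}\right) \frac{42189}{1970865301} = \left(- \frac{306129}{243490} - 2 i \sqrt{15}\right) \frac{42189}{1970865301} = - \frac{12915276381}{479885992140490} - \frac{84378 i \sqrt{15}}{1970865301}$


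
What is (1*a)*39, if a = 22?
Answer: 858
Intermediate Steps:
(1*a)*39 = (1*22)*39 = 22*39 = 858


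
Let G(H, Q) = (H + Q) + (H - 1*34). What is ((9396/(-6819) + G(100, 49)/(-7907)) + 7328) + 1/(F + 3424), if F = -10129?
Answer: 882901240153634/120506356755 ≈ 7326.6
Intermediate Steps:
G(H, Q) = -34 + Q + 2*H (G(H, Q) = (H + Q) + (H - 34) = (H + Q) + (-34 + H) = -34 + Q + 2*H)
((9396/(-6819) + G(100, 49)/(-7907)) + 7328) + 1/(F + 3424) = ((9396/(-6819) + (-34 + 49 + 2*100)/(-7907)) + 7328) + 1/(-10129 + 3424) = ((9396*(-1/6819) + (-34 + 49 + 200)*(-1/7907)) + 7328) + 1/(-6705) = ((-3132/2273 + 215*(-1/7907)) + 7328) - 1/6705 = ((-3132/2273 - 215/7907) + 7328) - 1/6705 = (-25253419/17972611 + 7328) - 1/6705 = 131678039989/17972611 - 1/6705 = 882901240153634/120506356755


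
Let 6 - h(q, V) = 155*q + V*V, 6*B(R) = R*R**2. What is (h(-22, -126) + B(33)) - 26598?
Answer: -66137/2 ≈ -33069.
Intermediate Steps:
B(R) = R**3/6 (B(R) = (R*R**2)/6 = R**3/6)
h(q, V) = 6 - V**2 - 155*q (h(q, V) = 6 - (155*q + V*V) = 6 - (155*q + V**2) = 6 - (V**2 + 155*q) = 6 + (-V**2 - 155*q) = 6 - V**2 - 155*q)
(h(-22, -126) + B(33)) - 26598 = ((6 - 1*(-126)**2 - 155*(-22)) + (1/6)*33**3) - 26598 = ((6 - 1*15876 + 3410) + (1/6)*35937) - 26598 = ((6 - 15876 + 3410) + 11979/2) - 26598 = (-12460 + 11979/2) - 26598 = -12941/2 - 26598 = -66137/2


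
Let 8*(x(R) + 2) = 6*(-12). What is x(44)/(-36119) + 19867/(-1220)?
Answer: -717562753/44065180 ≈ -16.284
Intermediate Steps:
x(R) = -11 (x(R) = -2 + (6*(-12))/8 = -2 + (⅛)*(-72) = -2 - 9 = -11)
x(44)/(-36119) + 19867/(-1220) = -11/(-36119) + 19867/(-1220) = -11*(-1/36119) + 19867*(-1/1220) = 11/36119 - 19867/1220 = -717562753/44065180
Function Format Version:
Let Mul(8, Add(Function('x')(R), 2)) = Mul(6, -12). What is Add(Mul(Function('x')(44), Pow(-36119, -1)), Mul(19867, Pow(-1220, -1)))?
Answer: Rational(-717562753, 44065180) ≈ -16.284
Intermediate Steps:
Function('x')(R) = -11 (Function('x')(R) = Add(-2, Mul(Rational(1, 8), Mul(6, -12))) = Add(-2, Mul(Rational(1, 8), -72)) = Add(-2, -9) = -11)
Add(Mul(Function('x')(44), Pow(-36119, -1)), Mul(19867, Pow(-1220, -1))) = Add(Mul(-11, Pow(-36119, -1)), Mul(19867, Pow(-1220, -1))) = Add(Mul(-11, Rational(-1, 36119)), Mul(19867, Rational(-1, 1220))) = Add(Rational(11, 36119), Rational(-19867, 1220)) = Rational(-717562753, 44065180)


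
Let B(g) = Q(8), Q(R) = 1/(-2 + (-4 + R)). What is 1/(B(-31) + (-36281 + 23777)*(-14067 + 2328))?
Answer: 2/293568913 ≈ 6.8127e-9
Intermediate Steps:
Q(R) = 1/(-6 + R)
B(g) = 1/2 (B(g) = 1/(-6 + 8) = 1/2)
1/(B(-31) + (-36281 + 23777)*(-14067 + 2328)) = 1/(1/2 + (-36281 + 23777)*(-14067 + 2328)) = 1/(1/2 - 12504*(-11739)) = 1/(1/2 + 146784456) = 1/(293568913/2) = 2/293568913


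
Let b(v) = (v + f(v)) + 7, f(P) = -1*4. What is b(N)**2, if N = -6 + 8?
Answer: 25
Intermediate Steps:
f(P) = -4
N = 2
b(v) = 3 + v (b(v) = (v - 4) + 7 = (-4 + v) + 7 = 3 + v)
b(N)**2 = (3 + 2)**2 = 5**2 = 25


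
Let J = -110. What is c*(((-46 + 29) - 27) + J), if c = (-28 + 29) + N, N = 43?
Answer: -6776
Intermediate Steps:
c = 44 (c = (-28 + 29) + 43 = 1 + 43 = 44)
c*(((-46 + 29) - 27) + J) = 44*(((-46 + 29) - 27) - 110) = 44*((-17 - 27) - 110) = 44*(-44 - 110) = 44*(-154) = -6776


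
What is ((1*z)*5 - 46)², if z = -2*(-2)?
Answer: 676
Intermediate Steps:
z = 4
((1*z)*5 - 46)² = ((1*4)*5 - 46)² = (4*5 - 46)² = (20 - 46)² = (-26)² = 676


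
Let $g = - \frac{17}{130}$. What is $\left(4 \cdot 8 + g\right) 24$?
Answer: $\frac{49716}{65} \approx 764.86$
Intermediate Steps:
$g = - \frac{17}{130}$ ($g = \left(-17\right) \frac{1}{130} = - \frac{17}{130} \approx -0.13077$)
$\left(4 \cdot 8 + g\right) 24 = \left(4 \cdot 8 - \frac{17}{130}\right) 24 = \left(32 - \frac{17}{130}\right) 24 = \frac{4143}{130} \cdot 24 = \frac{49716}{65}$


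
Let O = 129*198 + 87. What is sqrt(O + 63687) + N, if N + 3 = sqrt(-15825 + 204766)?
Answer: -3 + sqrt(188941) + 6*sqrt(2481) ≈ 730.53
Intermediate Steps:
N = -3 + sqrt(188941) (N = -3 + sqrt(-15825 + 204766) = -3 + sqrt(188941) ≈ 431.67)
O = 25629 (O = 25542 + 87 = 25629)
sqrt(O + 63687) + N = sqrt(25629 + 63687) + (-3 + sqrt(188941)) = sqrt(89316) + (-3 + sqrt(188941)) = 6*sqrt(2481) + (-3 + sqrt(188941)) = -3 + sqrt(188941) + 6*sqrt(2481)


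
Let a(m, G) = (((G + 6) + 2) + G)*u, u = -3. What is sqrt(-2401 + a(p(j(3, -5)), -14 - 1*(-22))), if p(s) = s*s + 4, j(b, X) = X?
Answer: I*sqrt(2473) ≈ 49.729*I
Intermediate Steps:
p(s) = 4 + s**2 (p(s) = s**2 + 4 = 4 + s**2)
a(m, G) = -24 - 6*G (a(m, G) = (((G + 6) + 2) + G)*(-3) = (((6 + G) + 2) + G)*(-3) = ((8 + G) + G)*(-3) = (8 + 2*G)*(-3) = -24 - 6*G)
sqrt(-2401 + a(p(j(3, -5)), -14 - 1*(-22))) = sqrt(-2401 + (-24 - 6*(-14 - 1*(-22)))) = sqrt(-2401 + (-24 - 6*(-14 + 22))) = sqrt(-2401 + (-24 - 6*8)) = sqrt(-2401 + (-24 - 48)) = sqrt(-2401 - 72) = sqrt(-2473) = I*sqrt(2473)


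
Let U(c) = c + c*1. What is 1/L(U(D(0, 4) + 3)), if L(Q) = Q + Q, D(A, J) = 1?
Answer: 1/16 ≈ 0.062500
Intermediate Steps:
U(c) = 2*c (U(c) = c + c = 2*c)
L(Q) = 2*Q
1/L(U(D(0, 4) + 3)) = 1/(2*(2*(1 + 3))) = 1/(2*(2*4)) = 1/(2*8) = 1/16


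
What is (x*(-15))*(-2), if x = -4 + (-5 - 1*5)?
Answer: -420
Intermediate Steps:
x = -14 (x = -4 + (-5 - 5) = -4 - 10 = -14)
(x*(-15))*(-2) = -14*(-15)*(-2) = 210*(-2) = -420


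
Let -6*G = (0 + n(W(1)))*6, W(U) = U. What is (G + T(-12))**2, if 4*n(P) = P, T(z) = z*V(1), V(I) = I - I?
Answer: 1/16 ≈ 0.062500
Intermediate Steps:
V(I) = 0
T(z) = 0 (T(z) = z*0 = 0)
n(P) = P/4
G = -1/4 (G = -(0 + (1/4)*1)*6/6 = -(0 + 1/4)*6/6 = -6/24 = -1/6*3/2 = -1/4 ≈ -0.25000)
(G + T(-12))**2 = (-1/4 + 0)**2 = (-1/4)**2 = 1/16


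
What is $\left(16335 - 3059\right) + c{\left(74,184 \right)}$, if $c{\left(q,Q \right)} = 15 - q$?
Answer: $13217$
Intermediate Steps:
$\left(16335 - 3059\right) + c{\left(74,184 \right)} = \left(16335 - 3059\right) + \left(15 - 74\right) = 13276 + \left(15 - 74\right) = 13276 - 59 = 13217$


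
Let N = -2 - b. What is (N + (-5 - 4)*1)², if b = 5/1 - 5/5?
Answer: 225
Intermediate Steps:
b = 4 (b = 5*1 - 5*⅕ = 5 - 1 = 4)
N = -6 (N = -2 - 1*4 = -2 - 4 = -6)
(N + (-5 - 4)*1)² = (-6 + (-5 - 4)*1)² = (-6 - 9*1)² = (-6 - 9)² = (-15)² = 225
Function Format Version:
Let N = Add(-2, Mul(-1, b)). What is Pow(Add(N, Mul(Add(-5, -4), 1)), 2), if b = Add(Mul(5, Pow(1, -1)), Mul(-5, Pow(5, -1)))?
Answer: 225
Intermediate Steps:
b = 4 (b = Add(Mul(5, 1), Mul(-5, Rational(1, 5))) = Add(5, -1) = 4)
N = -6 (N = Add(-2, Mul(-1, 4)) = Add(-2, -4) = -6)
Pow(Add(N, Mul(Add(-5, -4), 1)), 2) = Pow(Add(-6, Mul(Add(-5, -4), 1)), 2) = Pow(Add(-6, Mul(-9, 1)), 2) = Pow(Add(-6, -9), 2) = Pow(-15, 2) = 225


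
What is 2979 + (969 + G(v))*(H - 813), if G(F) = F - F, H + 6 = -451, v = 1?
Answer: -1227651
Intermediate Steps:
H = -457 (H = -6 - 451 = -457)
G(F) = 0
2979 + (969 + G(v))*(H - 813) = 2979 + (969 + 0)*(-457 - 813) = 2979 + 969*(-1270) = 2979 - 1230630 = -1227651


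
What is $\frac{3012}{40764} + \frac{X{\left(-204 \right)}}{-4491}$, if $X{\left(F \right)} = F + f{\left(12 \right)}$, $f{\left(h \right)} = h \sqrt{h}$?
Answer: $\frac{606743}{5085309} - \frac{8 \sqrt{3}}{1497} \approx 0.11006$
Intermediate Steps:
$f{\left(h \right)} = h^{\frac{3}{2}}$
$X{\left(F \right)} = F + 24 \sqrt{3}$ ($X{\left(F \right)} = F + 12^{\frac{3}{2}} = F + 24 \sqrt{3}$)
$\frac{3012}{40764} + \frac{X{\left(-204 \right)}}{-4491} = \frac{3012}{40764} + \frac{-204 + 24 \sqrt{3}}{-4491} = 3012 \cdot \frac{1}{40764} + \left(-204 + 24 \sqrt{3}\right) \left(- \frac{1}{4491}\right) = \frac{251}{3397} + \left(\frac{68}{1497} - \frac{8 \sqrt{3}}{1497}\right) = \frac{606743}{5085309} - \frac{8 \sqrt{3}}{1497}$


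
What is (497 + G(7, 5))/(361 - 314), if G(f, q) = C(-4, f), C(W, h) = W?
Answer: 493/47 ≈ 10.489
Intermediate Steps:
G(f, q) = -4
(497 + G(7, 5))/(361 - 314) = (497 - 4)/(361 - 314) = 493/47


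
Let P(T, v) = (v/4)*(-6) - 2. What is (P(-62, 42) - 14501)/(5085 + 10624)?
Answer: -14566/15709 ≈ -0.92724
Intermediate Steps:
P(T, v) = -2 - 3*v/2 (P(T, v) = (v*(1/4))*(-6) - 2 = (v/4)*(-6) - 2 = -3*v/2 - 2 = -2 - 3*v/2)
(P(-62, 42) - 14501)/(5085 + 10624) = ((-2 - 3/2*42) - 14501)/(5085 + 10624) = ((-2 - 63) - 14501)/15709 = (-65 - 14501)*(1/15709) = -14566*1/15709 = -14566/15709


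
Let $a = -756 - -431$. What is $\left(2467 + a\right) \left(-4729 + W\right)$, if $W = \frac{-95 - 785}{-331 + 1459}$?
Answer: $- \frac{476165886}{47} \approx -1.0131 \cdot 10^{7}$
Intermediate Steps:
$a = -325$ ($a = -756 + 431 = -325$)
$W = - \frac{110}{141}$ ($W = - \frac{880}{1128} = \left(-880\right) \frac{1}{1128} = - \frac{110}{141} \approx -0.78014$)
$\left(2467 + a\right) \left(-4729 + W\right) = \left(2467 - 325\right) \left(-4729 - \frac{110}{141}\right) = 2142 \left(- \frac{666899}{141}\right) = - \frac{476165886}{47}$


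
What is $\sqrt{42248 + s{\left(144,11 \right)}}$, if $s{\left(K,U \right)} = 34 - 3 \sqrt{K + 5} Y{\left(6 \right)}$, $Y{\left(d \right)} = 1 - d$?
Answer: $\sqrt{42248 + 510 \sqrt{149}} \approx 220.17$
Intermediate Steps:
$s{\left(K,U \right)} = 510 \sqrt{5 + K}$ ($s{\left(K,U \right)} = 34 - 3 \sqrt{K + 5} \left(1 - 6\right) = 34 - 3 \sqrt{5 + K} \left(1 - 6\right) = 34 - 3 \sqrt{5 + K} \left(-5\right) = 34 \cdot 15 \sqrt{5 + K} = 510 \sqrt{5 + K}$)
$\sqrt{42248 + s{\left(144,11 \right)}} = \sqrt{42248 + 510 \sqrt{5 + 144}} = \sqrt{42248 + 510 \sqrt{149}}$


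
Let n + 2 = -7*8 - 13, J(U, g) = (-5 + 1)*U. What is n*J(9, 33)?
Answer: 2556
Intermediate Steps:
J(U, g) = -4*U
n = -71 (n = -2 + (-7*8 - 13) = -2 + (-56 - 13) = -2 - 69 = -71)
n*J(9, 33) = -(-284)*9 = -71*(-36) = 2556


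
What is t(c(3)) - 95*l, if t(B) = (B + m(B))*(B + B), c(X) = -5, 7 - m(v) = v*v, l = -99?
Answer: 9635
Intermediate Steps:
m(v) = 7 - v² (m(v) = 7 - v*v = 7 - v²)
t(B) = 2*B*(7 + B - B²) (t(B) = (B + (7 - B²))*(B + B) = (7 + B - B²)*(2*B) = 2*B*(7 + B - B²))
t(c(3)) - 95*l = 2*(-5)*(7 - 5 - 1*(-5)²) - 95*(-99) = 2*(-5)*(7 - 5 - 1*25) + 9405 = 2*(-5)*(7 - 5 - 25) + 9405 = 2*(-5)*(-23) + 9405 = 230 + 9405 = 9635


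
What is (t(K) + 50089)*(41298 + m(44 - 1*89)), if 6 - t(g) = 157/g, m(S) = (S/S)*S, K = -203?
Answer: 419519990826/203 ≈ 2.0666e+9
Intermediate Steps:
m(S) = S (m(S) = 1*S = S)
t(g) = 6 - 157/g
(t(K) + 50089)*(41298 + m(44 - 1*89)) = ((6 - 157/(-203)) + 50089)*(41298 + (44 - 1*89)) = ((6 - 157*(-1/203)) + 50089)*(41298 + (44 - 89)) = ((6 + 157/203) + 50089)*(41298 - 45) = (1375/203 + 50089)*41253 = (10169442/203)*41253 = 419519990826/203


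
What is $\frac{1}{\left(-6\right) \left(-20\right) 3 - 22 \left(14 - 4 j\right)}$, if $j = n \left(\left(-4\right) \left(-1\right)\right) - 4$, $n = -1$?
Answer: $- \frac{1}{652} \approx -0.0015337$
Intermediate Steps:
$j = -8$ ($j = - \left(-4\right) \left(-1\right) - 4 = \left(-1\right) 4 - 4 = -4 - 4 = -8$)
$\frac{1}{\left(-6\right) \left(-20\right) 3 - 22 \left(14 - 4 j\right)} = \frac{1}{\left(-6\right) \left(-20\right) 3 - 22 \left(14 - -32\right)} = \frac{1}{120 \cdot 3 - 22 \left(14 + 32\right)} = \frac{1}{360 - 1012} = \frac{1}{-652} = - \frac{1}{652}$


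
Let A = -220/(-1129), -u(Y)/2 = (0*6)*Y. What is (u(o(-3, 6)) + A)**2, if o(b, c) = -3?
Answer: 48400/1274641 ≈ 0.037971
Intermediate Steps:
u(Y) = 0 (u(Y) = -2*0*6*Y = -0*Y = -2*0 = 0)
A = 220/1129 (A = -220*(-1/1129) = 220/1129 ≈ 0.19486)
(u(o(-3, 6)) + A)**2 = (0 + 220/1129)**2 = (220/1129)**2 = 48400/1274641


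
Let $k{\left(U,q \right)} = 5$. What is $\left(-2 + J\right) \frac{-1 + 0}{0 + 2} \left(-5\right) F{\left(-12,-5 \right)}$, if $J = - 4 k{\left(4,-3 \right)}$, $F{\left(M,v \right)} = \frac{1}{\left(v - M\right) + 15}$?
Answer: $- \frac{5}{2} \approx -2.5$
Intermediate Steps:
$F{\left(M,v \right)} = \frac{1}{15 + v - M}$
$J = -20$ ($J = \left(-4\right) 5 = -20$)
$\left(-2 + J\right) \frac{-1 + 0}{0 + 2} \left(-5\right) F{\left(-12,-5 \right)} = \frac{\left(-2 - 20\right) \frac{-1 + 0}{0 + 2} \left(-5\right)}{15 - 5 - -12} = \frac{\left(-22\right) - \frac{1}{2} \left(-5\right)}{15 - 5 + 12} = \frac{\left(-22\right) \left(-1\right) \frac{1}{2} \left(-5\right)}{22} = - 22 \left(\left(- \frac{1}{2}\right) \left(-5\right)\right) \frac{1}{22} = \left(-22\right) \frac{5}{2} \cdot \frac{1}{22} = \left(-55\right) \frac{1}{22} = - \frac{5}{2}$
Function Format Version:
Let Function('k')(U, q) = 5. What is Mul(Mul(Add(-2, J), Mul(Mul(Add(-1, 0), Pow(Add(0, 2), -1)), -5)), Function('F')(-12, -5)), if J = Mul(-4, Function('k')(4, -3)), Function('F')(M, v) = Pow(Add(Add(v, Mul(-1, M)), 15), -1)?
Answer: Rational(-5, 2) ≈ -2.5000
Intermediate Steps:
Function('F')(M, v) = Pow(Add(15, v, Mul(-1, M)), -1)
J = -20 (J = Mul(-4, 5) = -20)
Mul(Mul(Add(-2, J), Mul(Mul(Add(-1, 0), Pow(Add(0, 2), -1)), -5)), Function('F')(-12, -5)) = Mul(Mul(Add(-2, -20), Mul(Mul(Add(-1, 0), Pow(Add(0, 2), -1)), -5)), Pow(Add(15, -5, Mul(-1, -12)), -1)) = Mul(Mul(-22, Mul(Mul(-1, Pow(2, -1)), -5)), Pow(Add(15, -5, 12), -1)) = Mul(Mul(-22, Mul(Mul(-1, Rational(1, 2)), -5)), Pow(22, -1)) = Mul(Mul(-22, Mul(Rational(-1, 2), -5)), Rational(1, 22)) = Mul(Mul(-22, Rational(5, 2)), Rational(1, 22)) = Mul(-55, Rational(1, 22)) = Rational(-5, 2)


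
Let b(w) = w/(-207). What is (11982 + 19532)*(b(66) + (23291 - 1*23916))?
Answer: -1359734558/69 ≈ -1.9706e+7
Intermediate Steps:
b(w) = -w/207 (b(w) = w*(-1/207) = -w/207)
(11982 + 19532)*(b(66) + (23291 - 1*23916)) = (11982 + 19532)*(-1/207*66 + (23291 - 1*23916)) = 31514*(-22/69 + (23291 - 23916)) = 31514*(-22/69 - 625) = 31514*(-43147/69) = -1359734558/69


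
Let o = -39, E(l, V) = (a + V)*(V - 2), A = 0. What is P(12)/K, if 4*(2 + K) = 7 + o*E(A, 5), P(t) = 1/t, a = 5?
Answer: -1/3513 ≈ -0.00028466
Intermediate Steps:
E(l, V) = (-2 + V)*(5 + V) (E(l, V) = (5 + V)*(V - 2) = (5 + V)*(-2 + V) = (-2 + V)*(5 + V))
K = -1171/4 (K = -2 + (7 - 39*(-10 + 5**2 + 3*5))/4 = -2 + (7 - 39*(-10 + 25 + 15))/4 = -2 + (7 - 39*30)/4 = -2 + (7 - 1170)/4 = -2 + (1/4)*(-1163) = -2 - 1163/4 = -1171/4 ≈ -292.75)
P(12)/K = 1/(12*(-1171/4)) = (1/12)*(-4/1171) = -1/3513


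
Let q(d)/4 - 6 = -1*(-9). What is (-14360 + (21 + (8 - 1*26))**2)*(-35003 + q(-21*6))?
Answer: 501466993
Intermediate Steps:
q(d) = 60 (q(d) = 24 + 4*(-1*(-9)) = 24 + 4*9 = 24 + 36 = 60)
(-14360 + (21 + (8 - 1*26))**2)*(-35003 + q(-21*6)) = (-14360 + (21 + (8 - 1*26))**2)*(-35003 + 60) = (-14360 + (21 + (8 - 26))**2)*(-34943) = (-14360 + (21 - 18)**2)*(-34943) = (-14360 + 3**2)*(-34943) = (-14360 + 9)*(-34943) = -14351*(-34943) = 501466993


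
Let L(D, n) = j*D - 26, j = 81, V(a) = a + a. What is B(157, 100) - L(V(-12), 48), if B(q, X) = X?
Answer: 2070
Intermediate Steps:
V(a) = 2*a
L(D, n) = -26 + 81*D (L(D, n) = 81*D - 26 = -26 + 81*D)
B(157, 100) - L(V(-12), 48) = 100 - (-26 + 81*(2*(-12))) = 100 - (-26 + 81*(-24)) = 100 - (-26 - 1944) = 100 - 1*(-1970) = 100 + 1970 = 2070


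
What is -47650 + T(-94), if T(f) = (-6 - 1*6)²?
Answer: -47506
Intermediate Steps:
T(f) = 144 (T(f) = (-6 - 6)² = (-12)² = 144)
-47650 + T(-94) = -47650 + 144 = -47506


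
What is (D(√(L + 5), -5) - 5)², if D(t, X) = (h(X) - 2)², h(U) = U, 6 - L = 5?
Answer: 1936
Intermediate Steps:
L = 1 (L = 6 - 1*5 = 6 - 5 = 1)
D(t, X) = (-2 + X)² (D(t, X) = (X - 2)² = (-2 + X)²)
(D(√(L + 5), -5) - 5)² = ((-2 - 5)² - 5)² = ((-7)² - 5)² = (49 - 5)² = 44² = 1936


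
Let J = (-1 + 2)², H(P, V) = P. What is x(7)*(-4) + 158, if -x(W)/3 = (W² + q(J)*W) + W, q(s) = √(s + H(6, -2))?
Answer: 830 + 84*√7 ≈ 1052.2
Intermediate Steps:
J = 1 (J = 1² = 1)
q(s) = √(6 + s) (q(s) = √(s + 6) = √(6 + s))
x(W) = -3*W - 3*W² - 3*W*√7 (x(W) = -3*((W² + √(6 + 1)*W) + W) = -3*((W² + √7*W) + W) = -3*((W² + W*√7) + W) = -3*(W + W² + W*√7) = -3*W - 3*W² - 3*W*√7)
x(7)*(-4) + 158 = -3*7*(1 + 7 + √7)*(-4) + 158 = -3*7*(8 + √7)*(-4) + 158 = (-168 - 21*√7)*(-4) + 158 = (672 + 84*√7) + 158 = 830 + 84*√7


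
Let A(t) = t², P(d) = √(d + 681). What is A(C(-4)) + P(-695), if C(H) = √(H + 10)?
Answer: 6 + I*√14 ≈ 6.0 + 3.7417*I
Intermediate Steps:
P(d) = √(681 + d)
C(H) = √(10 + H)
A(C(-4)) + P(-695) = (√(10 - 4))² + √(681 - 695) = (√6)² + √(-14) = 6 + I*√14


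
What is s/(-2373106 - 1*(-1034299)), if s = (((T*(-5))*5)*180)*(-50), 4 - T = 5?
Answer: 75000/446269 ≈ 0.16806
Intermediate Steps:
T = -1 (T = 4 - 1*5 = 4 - 5 = -1)
s = -225000 (s = ((-1*(-5)*5)*180)*(-50) = ((5*5)*180)*(-50) = (25*180)*(-50) = 4500*(-50) = -225000)
s/(-2373106 - 1*(-1034299)) = -225000/(-2373106 - 1*(-1034299)) = -225000/(-2373106 + 1034299) = -225000/(-1338807) = -225000*(-1/1338807) = 75000/446269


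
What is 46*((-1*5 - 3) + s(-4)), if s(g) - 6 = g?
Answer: -276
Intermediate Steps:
s(g) = 6 + g
46*((-1*5 - 3) + s(-4)) = 46*((-1*5 - 3) + (6 - 4)) = 46*((-5 - 3) + 2) = 46*(-8 + 2) = 46*(-6) = -276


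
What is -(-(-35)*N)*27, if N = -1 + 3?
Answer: -1890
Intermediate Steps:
N = 2
-(-(-35)*N)*27 = -(-(-35)*2)*27 = -(-7*(-10))*27 = -70*27 = -1*1890 = -1890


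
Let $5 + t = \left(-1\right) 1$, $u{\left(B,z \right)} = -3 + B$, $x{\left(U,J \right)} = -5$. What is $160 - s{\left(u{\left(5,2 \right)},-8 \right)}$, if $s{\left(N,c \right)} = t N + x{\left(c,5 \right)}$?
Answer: $177$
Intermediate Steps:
$t = -6$ ($t = -5 - 1 = -6$)
$s{\left(N,c \right)} = -5 - 6 N$ ($s{\left(N,c \right)} = - 6 N - 5 = -5 - 6 N$)
$160 - s{\left(u{\left(5,2 \right)},-8 \right)} = 160 - \left(-5 - 6 \left(-3 + 5\right)\right) = 160 - \left(-5 - 12\right) = 160 - -17 = 160 + 17 = 177$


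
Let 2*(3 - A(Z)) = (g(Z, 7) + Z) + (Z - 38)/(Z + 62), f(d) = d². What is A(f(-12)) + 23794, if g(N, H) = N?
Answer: 4872465/206 ≈ 23653.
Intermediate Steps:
A(Z) = 3 - Z - (-38 + Z)/(2*(62 + Z)) (A(Z) = 3 - ((Z + Z) + (Z - 38)/(Z + 62))/2 = 3 - (2*Z + (-38 + Z)/(62 + Z))/2 = 3 + (-Z - (-38 + Z)/(2*(62 + Z))) = 3 - Z - (-38 + Z)/(2*(62 + Z)))
A(f(-12)) + 23794 = (205 - ((-12)²)² - 119/2*(-12)²)/(62 + (-12)²) + 23794 = (205 - 1*144² - 119/2*144)/(62 + 144) + 23794 = (205 - 1*20736 - 8568)/206 + 23794 = (205 - 20736 - 8568)/206 + 23794 = (1/206)*(-29099) + 23794 = -29099/206 + 23794 = 4872465/206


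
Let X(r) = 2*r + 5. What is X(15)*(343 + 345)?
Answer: 24080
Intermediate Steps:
X(r) = 5 + 2*r
X(15)*(343 + 345) = (5 + 2*15)*(343 + 345) = (5 + 30)*688 = 35*688 = 24080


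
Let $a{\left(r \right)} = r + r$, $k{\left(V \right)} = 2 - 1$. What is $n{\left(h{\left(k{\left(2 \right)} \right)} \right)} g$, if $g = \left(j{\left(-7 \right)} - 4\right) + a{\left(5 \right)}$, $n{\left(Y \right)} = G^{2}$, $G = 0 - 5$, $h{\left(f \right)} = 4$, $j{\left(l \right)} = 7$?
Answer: $325$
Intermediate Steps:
$k{\left(V \right)} = 1$
$a{\left(r \right)} = 2 r$
$G = -5$
$n{\left(Y \right)} = 25$ ($n{\left(Y \right)} = \left(-5\right)^{2} = 25$)
$g = 13$ ($g = \left(7 - 4\right) + 2 \cdot 5 = 3 + 10 = 13$)
$n{\left(h{\left(k{\left(2 \right)} \right)} \right)} g = 25 \cdot 13 = 325$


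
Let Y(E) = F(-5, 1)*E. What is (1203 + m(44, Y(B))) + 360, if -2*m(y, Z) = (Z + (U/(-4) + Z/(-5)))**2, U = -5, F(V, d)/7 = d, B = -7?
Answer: 674319/800 ≈ 842.90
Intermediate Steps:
F(V, d) = 7*d
Y(E) = 7*E (Y(E) = (7*1)*E = 7*E)
m(y, Z) = -(5/4 + 4*Z/5)**2/2 (m(y, Z) = -(Z + (-5/(-4) + Z/(-5)))**2/2 = -(Z + (-5*(-1/4) + Z*(-1/5)))**2/2 = -(Z + (5/4 - Z/5))**2/2 = -(5/4 + 4*Z/5)**2/2)
(1203 + m(44, Y(B))) + 360 = (1203 - (25 + 16*(7*(-7)))**2/800) + 360 = (1203 - (25 + 16*(-49))**2/800) + 360 = (1203 - (25 - 784)**2/800) + 360 = (1203 - 1/800*(-759)**2) + 360 = (1203 - 1/800*576081) + 360 = (1203 - 576081/800) + 360 = 386319/800 + 360 = 674319/800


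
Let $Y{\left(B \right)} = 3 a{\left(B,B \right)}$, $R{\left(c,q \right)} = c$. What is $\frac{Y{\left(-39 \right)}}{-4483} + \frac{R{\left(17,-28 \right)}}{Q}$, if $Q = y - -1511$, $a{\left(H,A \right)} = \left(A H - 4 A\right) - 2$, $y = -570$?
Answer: $- \frac{4652314}{4218503} \approx -1.1028$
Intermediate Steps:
$a{\left(H,A \right)} = -2 - 4 A + A H$ ($a{\left(H,A \right)} = \left(- 4 A + A H\right) - 2 = -2 - 4 A + A H$)
$Q = 941$ ($Q = -570 - -1511 = -570 + 1511 = 941$)
$Y{\left(B \right)} = -6 - 12 B + 3 B^{2}$ ($Y{\left(B \right)} = 3 \left(-2 - 4 B + B B\right) = 3 \left(-2 - 4 B + B^{2}\right) = 3 \left(-2 + B^{2} - 4 B\right) = -6 - 12 B + 3 B^{2}$)
$\frac{Y{\left(-39 \right)}}{-4483} + \frac{R{\left(17,-28 \right)}}{Q} = \frac{-6 - -468 + 3 \left(-39\right)^{2}}{-4483} + \frac{17}{941} = \left(-6 + 468 + 3 \cdot 1521\right) \left(- \frac{1}{4483}\right) + 17 \cdot \frac{1}{941} = \left(-6 + 468 + 4563\right) \left(- \frac{1}{4483}\right) + \frac{17}{941} = 5025 \left(- \frac{1}{4483}\right) + \frac{17}{941} = - \frac{5025}{4483} + \frac{17}{941} = - \frac{4652314}{4218503}$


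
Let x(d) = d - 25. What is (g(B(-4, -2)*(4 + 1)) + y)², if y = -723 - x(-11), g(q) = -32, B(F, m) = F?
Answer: 516961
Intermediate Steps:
x(d) = -25 + d
y = -687 (y = -723 - (-25 - 11) = -723 - 1*(-36) = -723 + 36 = -687)
(g(B(-4, -2)*(4 + 1)) + y)² = (-32 - 687)² = (-719)² = 516961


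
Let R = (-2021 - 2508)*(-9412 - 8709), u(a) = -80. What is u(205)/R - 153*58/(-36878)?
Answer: 364143154813/1513288895951 ≈ 0.24063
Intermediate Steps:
R = 82070009 (R = -4529*(-18121) = 82070009)
u(205)/R - 153*58/(-36878) = -80/82070009 - 153*58/(-36878) = -80*1/82070009 - 8874*(-1/36878) = -80/82070009 + 4437/18439 = 364143154813/1513288895951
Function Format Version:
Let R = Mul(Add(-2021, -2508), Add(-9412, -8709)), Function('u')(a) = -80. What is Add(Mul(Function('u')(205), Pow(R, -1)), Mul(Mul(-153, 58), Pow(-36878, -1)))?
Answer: Rational(364143154813, 1513288895951) ≈ 0.24063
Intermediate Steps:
R = 82070009 (R = Mul(-4529, -18121) = 82070009)
Add(Mul(Function('u')(205), Pow(R, -1)), Mul(Mul(-153, 58), Pow(-36878, -1))) = Add(Mul(-80, Pow(82070009, -1)), Mul(Mul(-153, 58), Pow(-36878, -1))) = Add(Mul(-80, Rational(1, 82070009)), Mul(-8874, Rational(-1, 36878))) = Add(Rational(-80, 82070009), Rational(4437, 18439)) = Rational(364143154813, 1513288895951)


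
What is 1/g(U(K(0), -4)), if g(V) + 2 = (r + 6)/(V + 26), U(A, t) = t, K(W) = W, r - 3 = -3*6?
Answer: -22/53 ≈ -0.41509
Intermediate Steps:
r = -15 (r = 3 - 3*6 = 3 - 18 = -15)
g(V) = -2 - 9/(26 + V) (g(V) = -2 + (-15 + 6)/(V + 26) = -2 - 9/(26 + V))
1/g(U(K(0), -4)) = 1/((-61 - 2*(-4))/(26 - 4)) = 1/((-61 + 8)/22) = 1/((1/22)*(-53)) = 1/(-53/22) = -22/53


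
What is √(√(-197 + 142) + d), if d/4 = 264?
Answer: √(1056 + I*√55) ≈ 32.496 + 0.1141*I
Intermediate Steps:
d = 1056 (d = 4*264 = 1056)
√(√(-197 + 142) + d) = √(√(-197 + 142) + 1056) = √(√(-55) + 1056) = √(I*√55 + 1056) = √(1056 + I*√55)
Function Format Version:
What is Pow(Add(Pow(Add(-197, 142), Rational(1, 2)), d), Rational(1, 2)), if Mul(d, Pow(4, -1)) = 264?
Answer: Pow(Add(1056, Mul(I, Pow(55, Rational(1, 2)))), Rational(1, 2)) ≈ Add(32.496, Mul(0.1141, I))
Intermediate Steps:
d = 1056 (d = Mul(4, 264) = 1056)
Pow(Add(Pow(Add(-197, 142), Rational(1, 2)), d), Rational(1, 2)) = Pow(Add(Pow(Add(-197, 142), Rational(1, 2)), 1056), Rational(1, 2)) = Pow(Add(Pow(-55, Rational(1, 2)), 1056), Rational(1, 2)) = Pow(Add(Mul(I, Pow(55, Rational(1, 2))), 1056), Rational(1, 2)) = Pow(Add(1056, Mul(I, Pow(55, Rational(1, 2)))), Rational(1, 2))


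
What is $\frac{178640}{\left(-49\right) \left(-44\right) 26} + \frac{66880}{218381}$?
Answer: $\frac{69416570}{19872671} \approx 3.4931$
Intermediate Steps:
$\frac{178640}{\left(-49\right) \left(-44\right) 26} + \frac{66880}{218381} = \frac{178640}{2156 \cdot 26} + 66880 \cdot \frac{1}{218381} = \frac{178640}{56056} + \frac{66880}{218381} = 178640 \cdot \frac{1}{56056} + \frac{66880}{218381} = \frac{290}{91} + \frac{66880}{218381} = \frac{69416570}{19872671}$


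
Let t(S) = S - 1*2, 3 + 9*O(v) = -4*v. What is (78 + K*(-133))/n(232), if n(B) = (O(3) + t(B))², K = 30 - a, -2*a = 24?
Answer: -49572/469225 ≈ -0.10565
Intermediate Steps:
O(v) = -⅓ - 4*v/9 (O(v) = -⅓ + (-4*v)/9 = -⅓ - 4*v/9)
a = -12 (a = -½*24 = -12)
t(S) = -2 + S (t(S) = S - 2 = -2 + S)
K = 42 (K = 30 - 1*(-12) = 30 + 12 = 42)
n(B) = (-11/3 + B)² (n(B) = ((-⅓ - 4/9*3) + (-2 + B))² = ((-⅓ - 4/3) + (-2 + B))² = (-5/3 + (-2 + B))² = (-11/3 + B)²)
(78 + K*(-133))/n(232) = (78 + 42*(-133))/(((-11 + 3*232)²/9)) = (78 - 5586)/(((-11 + 696)²/9)) = -5508/((⅑)*685²) = -5508/((⅑)*469225) = -5508/469225/9 = -5508*9/469225 = -49572/469225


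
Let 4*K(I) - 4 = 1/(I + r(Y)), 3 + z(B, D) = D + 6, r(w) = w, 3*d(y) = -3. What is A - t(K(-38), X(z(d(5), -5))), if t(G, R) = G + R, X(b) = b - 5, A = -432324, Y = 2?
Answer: -62253791/144 ≈ -4.3232e+5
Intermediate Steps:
d(y) = -1 (d(y) = (⅓)*(-3) = -1)
z(B, D) = 3 + D (z(B, D) = -3 + (D + 6) = -3 + (6 + D) = 3 + D)
X(b) = -5 + b
K(I) = 1 + 1/(4*(2 + I)) (K(I) = 1 + 1/(4*(I + 2)) = 1 + 1/(4*(2 + I)))
A - t(K(-38), X(z(d(5), -5))) = -432324 - ((9/4 - 38)/(2 - 38) + (-5 + (3 - 5))) = -432324 - (-143/4/(-36) + (-5 - 2)) = -432324 - (-1/36*(-143/4) - 7) = -432324 - (143/144 - 7) = -432324 - 1*(-865/144) = -432324 + 865/144 = -62253791/144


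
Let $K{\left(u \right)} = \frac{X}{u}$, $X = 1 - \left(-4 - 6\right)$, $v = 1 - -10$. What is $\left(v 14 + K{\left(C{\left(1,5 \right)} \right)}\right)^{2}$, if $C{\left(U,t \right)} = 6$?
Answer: $\frac{874225}{36} \approx 24284.0$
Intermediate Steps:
$v = 11$ ($v = 1 + 10 = 11$)
$X = 11$ ($X = 1 - \left(-4 - 6\right) = 1 - -10 = 1 + 10 = 11$)
$K{\left(u \right)} = \frac{11}{u}$
$\left(v 14 + K{\left(C{\left(1,5 \right)} \right)}\right)^{2} = \left(11 \cdot 14 + \frac{11}{6}\right)^{2} = \left(154 + 11 \cdot \frac{1}{6}\right)^{2} = \left(154 + \frac{11}{6}\right)^{2} = \left(\frac{935}{6}\right)^{2} = \frac{874225}{36}$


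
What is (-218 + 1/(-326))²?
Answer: 5050802761/106276 ≈ 47525.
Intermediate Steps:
(-218 + 1/(-326))² = (-218 - 1/326)² = (-71069/326)² = 5050802761/106276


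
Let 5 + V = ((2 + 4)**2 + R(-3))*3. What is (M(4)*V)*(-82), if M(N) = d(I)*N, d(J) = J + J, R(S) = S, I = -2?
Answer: 123328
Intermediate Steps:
V = 94 (V = -5 + ((2 + 4)**2 - 3)*3 = -5 + (6**2 - 3)*3 = -5 + (36 - 3)*3 = -5 + 33*3 = -5 + 99 = 94)
d(J) = 2*J
M(N) = -4*N (M(N) = (2*(-2))*N = -4*N)
(M(4)*V)*(-82) = (-4*4*94)*(-82) = -16*94*(-82) = -1504*(-82) = 123328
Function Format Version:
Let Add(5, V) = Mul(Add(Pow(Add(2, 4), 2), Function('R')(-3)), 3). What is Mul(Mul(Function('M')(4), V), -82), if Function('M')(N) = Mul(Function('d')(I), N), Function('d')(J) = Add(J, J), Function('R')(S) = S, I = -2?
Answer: 123328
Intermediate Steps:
V = 94 (V = Add(-5, Mul(Add(Pow(Add(2, 4), 2), -3), 3)) = Add(-5, Mul(Add(Pow(6, 2), -3), 3)) = Add(-5, Mul(Add(36, -3), 3)) = Add(-5, Mul(33, 3)) = Add(-5, 99) = 94)
Function('d')(J) = Mul(2, J)
Function('M')(N) = Mul(-4, N) (Function('M')(N) = Mul(Mul(2, -2), N) = Mul(-4, N))
Mul(Mul(Function('M')(4), V), -82) = Mul(Mul(Mul(-4, 4), 94), -82) = Mul(Mul(-16, 94), -82) = Mul(-1504, -82) = 123328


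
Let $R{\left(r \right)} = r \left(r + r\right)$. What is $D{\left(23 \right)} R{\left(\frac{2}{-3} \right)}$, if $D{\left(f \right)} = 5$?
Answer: $\frac{40}{9} \approx 4.4444$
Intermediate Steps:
$R{\left(r \right)} = 2 r^{2}$ ($R{\left(r \right)} = r 2 r = 2 r^{2}$)
$D{\left(23 \right)} R{\left(\frac{2}{-3} \right)} = 5 \cdot 2 \left(\frac{2}{-3}\right)^{2} = 5 \cdot 2 \left(2 \left(- \frac{1}{3}\right)\right)^{2} = 5 \cdot 2 \left(- \frac{2}{3}\right)^{2} = 5 \cdot 2 \cdot \frac{4}{9} = 5 \cdot \frac{8}{9} = \frac{40}{9}$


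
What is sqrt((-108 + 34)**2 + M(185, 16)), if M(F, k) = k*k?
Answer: 2*sqrt(1433) ≈ 75.710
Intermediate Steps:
M(F, k) = k**2
sqrt((-108 + 34)**2 + M(185, 16)) = sqrt((-108 + 34)**2 + 16**2) = sqrt((-74)**2 + 256) = sqrt(5476 + 256) = sqrt(5732) = 2*sqrt(1433)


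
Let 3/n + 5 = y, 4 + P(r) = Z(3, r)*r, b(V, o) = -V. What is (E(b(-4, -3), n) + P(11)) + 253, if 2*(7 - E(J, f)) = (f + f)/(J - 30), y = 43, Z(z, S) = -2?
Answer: 231195/988 ≈ 234.00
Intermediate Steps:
P(r) = -4 - 2*r
n = 3/38 (n = 3/(-5 + 43) = 3/38 ≈ 0.078947)
E(J, f) = 7 - f/(-30 + J) (E(J, f) = 7 - (f + f)/(2*(J - 30)) = 7 - 2*f/(2*(-30 + J)) = 7 - f/(-30 + J))
(E(b(-4, -3), n) + P(11)) + 253 = ((-210 - 1*3/38 + 7*(-1*(-4)))/(-30 - 1*(-4)) + (-4 - 2*11)) + 253 = ((-210 - 3/38 + 7*4)/(-30 + 4) + (-4 - 22)) + 253 = ((-210 - 3/38 + 28)/(-26) - 26) + 253 = (-1/26*(-6919/38) - 26) + 253 = (6919/988 - 26) + 253 = -18769/988 + 253 = 231195/988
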